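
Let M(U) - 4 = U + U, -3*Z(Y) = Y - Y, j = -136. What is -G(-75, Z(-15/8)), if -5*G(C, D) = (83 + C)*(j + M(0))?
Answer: -1056/5 ≈ -211.20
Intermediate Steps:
Z(Y) = 0 (Z(Y) = -(Y - Y)/3 = -⅓*0 = 0)
M(U) = 4 + 2*U (M(U) = 4 + (U + U) = 4 + 2*U)
G(C, D) = 10956/5 + 132*C/5 (G(C, D) = -(83 + C)*(-136 + (4 + 2*0))/5 = -(83 + C)*(-136 + (4 + 0))/5 = -(83 + C)*(-136 + 4)/5 = -(83 + C)*(-132)/5 = -(-10956 - 132*C)/5 = 10956/5 + 132*C/5)
-G(-75, Z(-15/8)) = -(10956/5 + (132/5)*(-75)) = -(10956/5 - 1980) = -1*1056/5 = -1056/5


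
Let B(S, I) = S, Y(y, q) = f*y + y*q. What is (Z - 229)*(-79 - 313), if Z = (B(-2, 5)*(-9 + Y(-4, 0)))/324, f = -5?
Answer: 7273364/81 ≈ 89795.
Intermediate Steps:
Y(y, q) = -5*y + q*y (Y(y, q) = -5*y + y*q = -5*y + q*y)
Z = -11/162 (Z = -2*(-9 - 4*(-5 + 0))/324 = -2*(-9 - 4*(-5))*(1/324) = -2*(-9 + 20)*(1/324) = -2*11*(1/324) = -22*1/324 = -11/162 ≈ -0.067901)
(Z - 229)*(-79 - 313) = (-11/162 - 229)*(-79 - 313) = -37109/162*(-392) = 7273364/81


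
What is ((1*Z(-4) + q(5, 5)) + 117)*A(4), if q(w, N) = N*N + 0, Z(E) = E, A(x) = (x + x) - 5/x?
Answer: 1863/2 ≈ 931.50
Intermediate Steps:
A(x) = -5/x + 2*x (A(x) = 2*x - 5/x = -5/x + 2*x)
q(w, N) = N² (q(w, N) = N² + 0 = N²)
((1*Z(-4) + q(5, 5)) + 117)*A(4) = ((1*(-4) + 5²) + 117)*(-5/4 + 2*4) = ((-4 + 25) + 117)*(-5*¼ + 8) = (21 + 117)*(-5/4 + 8) = 138*(27/4) = 1863/2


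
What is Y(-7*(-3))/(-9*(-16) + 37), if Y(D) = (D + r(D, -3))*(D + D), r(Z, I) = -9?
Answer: 504/181 ≈ 2.7845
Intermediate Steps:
Y(D) = 2*D*(-9 + D) (Y(D) = (D - 9)*(D + D) = (-9 + D)*(2*D) = 2*D*(-9 + D))
Y(-7*(-3))/(-9*(-16) + 37) = (2*(-7*(-3))*(-9 - 7*(-3)))/(-9*(-16) + 37) = (2*21*(-9 + 21))/(144 + 37) = (2*21*12)/181 = 504*(1/181) = 504/181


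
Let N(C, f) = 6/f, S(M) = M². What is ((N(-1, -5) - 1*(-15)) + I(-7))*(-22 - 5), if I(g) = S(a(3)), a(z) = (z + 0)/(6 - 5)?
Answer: -3078/5 ≈ -615.60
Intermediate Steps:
a(z) = z (a(z) = z/1 = z*1 = z)
I(g) = 9 (I(g) = 3² = 9)
((N(-1, -5) - 1*(-15)) + I(-7))*(-22 - 5) = ((6/(-5) - 1*(-15)) + 9)*(-22 - 5) = ((6*(-⅕) + 15) + 9)*(-27) = ((-6/5 + 15) + 9)*(-27) = (69/5 + 9)*(-27) = (114/5)*(-27) = -3078/5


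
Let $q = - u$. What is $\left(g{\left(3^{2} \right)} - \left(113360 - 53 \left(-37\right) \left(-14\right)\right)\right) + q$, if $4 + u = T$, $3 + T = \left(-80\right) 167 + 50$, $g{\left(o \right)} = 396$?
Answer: $-72193$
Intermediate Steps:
$T = -13313$ ($T = -3 + \left(\left(-80\right) 167 + 50\right) = -3 + \left(-13360 + 50\right) = -3 - 13310 = -13313$)
$u = -13317$ ($u = -4 - 13313 = -13317$)
$q = 13317$ ($q = \left(-1\right) \left(-13317\right) = 13317$)
$\left(g{\left(3^{2} \right)} - \left(113360 - 53 \left(-37\right) \left(-14\right)\right)\right) + q = \left(396 - \left(113360 - 53 \left(-37\right) \left(-14\right)\right)\right) + 13317 = \left(396 - 85906\right) + 13317 = -85510 + 13317 = -72193$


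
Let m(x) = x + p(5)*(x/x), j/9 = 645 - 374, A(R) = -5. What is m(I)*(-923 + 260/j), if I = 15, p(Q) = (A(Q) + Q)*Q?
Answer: -11254685/813 ≈ -13843.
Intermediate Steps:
j = 2439 (j = 9*(645 - 374) = 9*271 = 2439)
p(Q) = Q*(-5 + Q) (p(Q) = (-5 + Q)*Q = Q*(-5 + Q))
m(x) = x (m(x) = x + (5*(-5 + 5))*(x/x) = x + (5*0)*1 = x + 0*1 = x + 0 = x)
m(I)*(-923 + 260/j) = 15*(-923 + 260/2439) = 15*(-2250937/2439) = -11254685/813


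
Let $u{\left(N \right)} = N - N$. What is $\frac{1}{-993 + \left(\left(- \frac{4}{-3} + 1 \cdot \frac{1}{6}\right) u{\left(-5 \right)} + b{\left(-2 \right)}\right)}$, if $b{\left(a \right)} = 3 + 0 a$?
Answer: $- \frac{1}{990} \approx -0.0010101$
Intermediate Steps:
$u{\left(N \right)} = 0$
$b{\left(a \right)} = 3$ ($b{\left(a \right)} = 3 + 0 = 3$)
$\frac{1}{-993 + \left(\left(- \frac{4}{-3} + 1 \cdot \frac{1}{6}\right) u{\left(-5 \right)} + b{\left(-2 \right)}\right)} = \frac{1}{-993 + \left(\left(- \frac{4}{-3} + 1 \cdot \frac{1}{6}\right) 0 + 3\right)} = \frac{1}{-993 + \left(\left(\left(-4\right) \left(- \frac{1}{3}\right) + 1 \cdot \frac{1}{6}\right) 0 + 3\right)} = \frac{1}{-993 + \left(\left(\frac{4}{3} + \frac{1}{6}\right) 0 + 3\right)} = \frac{1}{-993 + \left(\frac{3}{2} \cdot 0 + 3\right)} = \frac{1}{-993 + \left(0 + 3\right)} = \frac{1}{-993 + 3} = \frac{1}{-990} = - \frac{1}{990}$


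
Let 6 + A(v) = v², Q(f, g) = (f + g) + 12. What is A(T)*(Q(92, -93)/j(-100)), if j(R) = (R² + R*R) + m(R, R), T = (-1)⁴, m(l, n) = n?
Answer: -11/3980 ≈ -0.0027638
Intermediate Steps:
Q(f, g) = 12 + f + g
T = 1
j(R) = R + 2*R² (j(R) = (R² + R*R) + R = (R² + R²) + R = 2*R² + R = R + 2*R²)
A(v) = -6 + v²
A(T)*(Q(92, -93)/j(-100)) = (-6 + 1²)*((12 + 92 - 93)/((-100*(1 + 2*(-100))))) = (-6 + 1)*(11/((-100*(1 - 200)))) = -55/((-100*(-199))) = -55/19900 = -5*11/19900 = -11/3980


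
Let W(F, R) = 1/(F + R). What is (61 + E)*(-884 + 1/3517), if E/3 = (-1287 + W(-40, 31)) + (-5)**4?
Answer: 17957739952/10551 ≈ 1.7020e+6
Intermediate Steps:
E = -5959/3 (E = 3*((-1287 + 1/(-40 + 31)) + (-5)**4) = 3*((-1287 + 1/(-9)) + 625) = 3*((-1287 - 1/9) + 625) = 3*(-11584/9 + 625) = 3*(-5959/9) = -5959/3 ≈ -1986.3)
(61 + E)*(-884 + 1/3517) = (61 - 5959/3)*(-884 + 1/3517) = -5776*(-884 + 1/3517)/3 = -5776/3*(-3109027/3517) = 17957739952/10551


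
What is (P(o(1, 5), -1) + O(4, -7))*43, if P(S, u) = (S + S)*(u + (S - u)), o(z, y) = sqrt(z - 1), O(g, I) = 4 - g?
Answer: 0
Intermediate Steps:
o(z, y) = sqrt(-1 + z)
P(S, u) = 2*S**2 (P(S, u) = (2*S)*S = 2*S**2)
(P(o(1, 5), -1) + O(4, -7))*43 = (2*(sqrt(-1 + 1))**2 + (4 - 1*4))*43 = (2*(sqrt(0))**2 + (4 - 4))*43 = (2*0**2 + 0)*43 = (2*0 + 0)*43 = (0 + 0)*43 = 0*43 = 0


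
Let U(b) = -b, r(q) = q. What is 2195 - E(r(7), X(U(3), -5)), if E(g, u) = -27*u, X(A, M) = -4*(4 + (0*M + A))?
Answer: 2087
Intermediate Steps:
X(A, M) = -16 - 4*A (X(A, M) = -4*(4 + (0 + A)) = -4*(4 + A) = -16 - 4*A)
2195 - E(r(7), X(U(3), -5)) = 2195 - (-27)*(-16 - (-4)*3) = 2195 - (-27)*(-16 - 4*(-3)) = 2195 - (-27)*(-16 + 12) = 2195 - (-27)*(-4) = 2195 - 1*108 = 2195 - 108 = 2087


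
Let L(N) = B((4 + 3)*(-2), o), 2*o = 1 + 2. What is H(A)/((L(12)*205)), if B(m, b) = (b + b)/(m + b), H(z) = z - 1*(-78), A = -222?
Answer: 120/41 ≈ 2.9268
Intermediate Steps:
o = 3/2 (o = (1 + 2)/2 = (1/2)*3 = 3/2 ≈ 1.5000)
H(z) = 78 + z (H(z) = z + 78 = 78 + z)
B(m, b) = 2*b/(b + m) (B(m, b) = (2*b)/(b + m) = 2*b/(b + m))
L(N) = -6/25 (L(N) = 2*(3/2)/(3/2 + (4 + 3)*(-2)) = 2*(3/2)/(3/2 + 7*(-2)) = 2*(3/2)/(3/2 - 14) = 2*(3/2)/(-25/2) = 2*(3/2)*(-2/25) = -6/25)
H(A)/((L(12)*205)) = (78 - 222)/((-6/25*205)) = -144/(-246/5) = -144*(-5/246) = 120/41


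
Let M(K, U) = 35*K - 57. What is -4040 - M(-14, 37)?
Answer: -3493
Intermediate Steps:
M(K, U) = -57 + 35*K
-4040 - M(-14, 37) = -4040 - (-57 + 35*(-14)) = -4040 - (-57 - 490) = -4040 - 1*(-547) = -4040 + 547 = -3493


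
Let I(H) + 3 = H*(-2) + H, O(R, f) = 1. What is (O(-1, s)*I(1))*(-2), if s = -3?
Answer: 8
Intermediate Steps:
I(H) = -3 - H (I(H) = -3 + (H*(-2) + H) = -3 + (-2*H + H) = -3 - H)
(O(-1, s)*I(1))*(-2) = (1*(-3 - 1*1))*(-2) = (1*(-3 - 1))*(-2) = (1*(-4))*(-2) = -4*(-2) = 8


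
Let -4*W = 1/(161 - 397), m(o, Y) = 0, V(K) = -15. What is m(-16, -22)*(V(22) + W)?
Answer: 0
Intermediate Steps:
W = 1/944 (W = -1/(4*(161 - 397)) = -¼/(-236) = -¼*(-1/236) = 1/944 ≈ 0.0010593)
m(-16, -22)*(V(22) + W) = 0*(-15 + 1/944) = 0*(-14159/944) = 0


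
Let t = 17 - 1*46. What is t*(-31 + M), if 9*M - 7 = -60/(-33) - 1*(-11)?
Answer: 82679/99 ≈ 835.14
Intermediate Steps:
M = 218/99 (M = 7/9 + (-60/(-33) - 1*(-11))/9 = 7/9 + (-60*(-1/33) + 11)/9 = 7/9 + (20/11 + 11)/9 = 7/9 + (⅑)*(141/11) = 7/9 + 47/33 = 218/99 ≈ 2.2020)
t = -29 (t = 17 - 46 = -29)
t*(-31 + M) = -29*(-31 + 218/99) = -29*(-2851/99) = 82679/99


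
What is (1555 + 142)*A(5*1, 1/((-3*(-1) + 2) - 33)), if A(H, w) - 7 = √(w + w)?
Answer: 11879 + 1697*I*√14/14 ≈ 11879.0 + 453.54*I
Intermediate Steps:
A(H, w) = 7 + √2*√w (A(H, w) = 7 + √(w + w) = 7 + √(2*w) = 7 + √2*√w)
(1555 + 142)*A(5*1, 1/((-3*(-1) + 2) - 33)) = (1555 + 142)*(7 + √2*√(1/((-3*(-1) + 2) - 33))) = 1697*(7 + √2*√(1/((3 + 2) - 33))) = 1697*(7 + √2*√(1/(5 - 33))) = 1697*(7 + √2*√(1/(-28))) = 1697*(7 + √2*√(-1/28)) = 1697*(7 + √2*(I*√7/14)) = 1697*(7 + I*√14/14) = 11879 + 1697*I*√14/14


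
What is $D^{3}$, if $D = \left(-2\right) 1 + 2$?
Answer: $0$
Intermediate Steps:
$D = 0$ ($D = -2 + 2 = 0$)
$D^{3} = 0^{3} = 0$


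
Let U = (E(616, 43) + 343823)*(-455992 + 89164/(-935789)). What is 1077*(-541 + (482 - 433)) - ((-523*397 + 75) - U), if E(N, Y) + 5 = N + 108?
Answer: -147020640821758576/935789 ≈ -1.5711e+11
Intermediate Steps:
E(N, Y) = 103 + N (E(N, Y) = -5 + (N + 108) = -5 + (108 + N) = 103 + N)
U = -147020339190761784/935789 (U = ((103 + 616) + 343823)*(-455992 + 89164/(-935789)) = (719 + 343823)*(-455992 + 89164*(-1/935789)) = 344542*(-455992 - 89164/935789) = 344542*(-426712386852/935789) = -147020339190761784/935789 ≈ -1.5711e+11)
1077*(-541 + (482 - 433)) - ((-523*397 + 75) - U) = 1077*(-541 + (482 - 433)) - ((-523*397 + 75) - 1*(-147020339190761784/935789)) = 1077*(-541 + 49) - ((-207631 + 75) + 147020339190761784/935789) = 1077*(-492) - (-207556 + 147020339190761784/935789) = -529884 - 1*147020144962140100/935789 = -529884 - 147020144962140100/935789 = -147020640821758576/935789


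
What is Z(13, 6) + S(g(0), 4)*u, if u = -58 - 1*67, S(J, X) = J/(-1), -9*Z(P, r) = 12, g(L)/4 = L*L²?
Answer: -4/3 ≈ -1.3333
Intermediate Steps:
g(L) = 4*L³ (g(L) = 4*(L*L²) = 4*L³)
Z(P, r) = -4/3 (Z(P, r) = -⅑*12 = -4/3)
S(J, X) = -J (S(J, X) = J*(-1) = -J)
u = -125 (u = -58 - 67 = -125)
Z(13, 6) + S(g(0), 4)*u = -4/3 - 4*0³*(-125) = -4/3 - 4*0*(-125) = -4/3 - 1*0*(-125) = -4/3 + 0*(-125) = -4/3 + 0 = -4/3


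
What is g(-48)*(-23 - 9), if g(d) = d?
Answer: 1536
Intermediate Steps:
g(-48)*(-23 - 9) = -48*(-23 - 9) = -48*(-32) = 1536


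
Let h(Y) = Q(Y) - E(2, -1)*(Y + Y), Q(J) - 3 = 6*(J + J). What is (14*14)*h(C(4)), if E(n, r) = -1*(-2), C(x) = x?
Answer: 6860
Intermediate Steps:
E(n, r) = 2
Q(J) = 3 + 12*J (Q(J) = 3 + 6*(J + J) = 3 + 6*(2*J) = 3 + 12*J)
h(Y) = 3 + 8*Y (h(Y) = (3 + 12*Y) - 2*(Y + Y) = (3 + 12*Y) - 2*2*Y = (3 + 12*Y) - 4*Y = 3 + 8*Y)
(14*14)*h(C(4)) = (14*14)*(3 + 8*4) = 196*(3 + 32) = 196*35 = 6860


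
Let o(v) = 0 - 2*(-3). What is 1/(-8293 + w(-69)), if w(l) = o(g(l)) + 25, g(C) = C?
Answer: -1/8262 ≈ -0.00012104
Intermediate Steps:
o(v) = 6 (o(v) = 0 + 6 = 6)
w(l) = 31 (w(l) = 6 + 25 = 31)
1/(-8293 + w(-69)) = 1/(-8293 + 31) = 1/(-8262) = -1/8262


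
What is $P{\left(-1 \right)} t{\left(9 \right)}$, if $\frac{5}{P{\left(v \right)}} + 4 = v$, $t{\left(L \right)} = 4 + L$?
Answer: $-13$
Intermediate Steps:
$P{\left(v \right)} = \frac{5}{-4 + v}$
$P{\left(-1 \right)} t{\left(9 \right)} = \frac{5}{-4 - 1} \left(4 + 9\right) = \frac{5}{-5} \cdot 13 = 5 \left(- \frac{1}{5}\right) 13 = \left(-1\right) 13 = -13$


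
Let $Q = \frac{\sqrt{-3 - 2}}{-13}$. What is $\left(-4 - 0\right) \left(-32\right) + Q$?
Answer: $128 - \frac{i \sqrt{5}}{13} \approx 128.0 - 0.17201 i$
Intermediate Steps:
$Q = - \frac{i \sqrt{5}}{13}$ ($Q = \sqrt{-5} \left(- \frac{1}{13}\right) = i \sqrt{5} \left(- \frac{1}{13}\right) = - \frac{i \sqrt{5}}{13} \approx - 0.17201 i$)
$\left(-4 - 0\right) \left(-32\right) + Q = \left(-4 - 0\right) \left(-32\right) - \frac{i \sqrt{5}}{13} = \left(-4 + 0\right) \left(-32\right) - \frac{i \sqrt{5}}{13} = \left(-4\right) \left(-32\right) - \frac{i \sqrt{5}}{13} = 128 - \frac{i \sqrt{5}}{13}$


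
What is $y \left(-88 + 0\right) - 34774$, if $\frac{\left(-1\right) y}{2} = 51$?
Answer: $-25798$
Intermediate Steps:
$y = -102$ ($y = \left(-2\right) 51 = -102$)
$y \left(-88 + 0\right) - 34774 = - 102 \left(-88 + 0\right) - 34774 = \left(-102\right) \left(-88\right) - 34774 = 8976 - 34774 = -25798$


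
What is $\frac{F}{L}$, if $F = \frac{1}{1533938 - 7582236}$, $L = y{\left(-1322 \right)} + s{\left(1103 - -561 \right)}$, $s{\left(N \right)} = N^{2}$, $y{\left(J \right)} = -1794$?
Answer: $- \frac{1}{16736257492396} \approx -5.975 \cdot 10^{-14}$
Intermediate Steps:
$L = 2767102$ ($L = -1794 + \left(1103 - -561\right)^{2} = -1794 + \left(1103 + 561\right)^{2} = -1794 + 1664^{2} = -1794 + 2768896 = 2767102$)
$F = - \frac{1}{6048298}$ ($F = \frac{1}{-6048298} = - \frac{1}{6048298} \approx -1.6534 \cdot 10^{-7}$)
$\frac{F}{L} = - \frac{1}{6048298 \cdot 2767102} = \left(- \frac{1}{6048298}\right) \frac{1}{2767102} = - \frac{1}{16736257492396}$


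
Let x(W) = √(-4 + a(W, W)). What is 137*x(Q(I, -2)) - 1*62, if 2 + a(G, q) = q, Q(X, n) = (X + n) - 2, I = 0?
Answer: -62 + 137*I*√10 ≈ -62.0 + 433.23*I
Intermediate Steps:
Q(X, n) = -2 + X + n
a(G, q) = -2 + q
x(W) = √(-6 + W) (x(W) = √(-4 + (-2 + W)) = √(-6 + W))
137*x(Q(I, -2)) - 1*62 = 137*√(-6 + (-2 + 0 - 2)) - 1*62 = 137*√(-6 - 4) - 62 = 137*√(-10) - 62 = 137*(I*√10) - 62 = 137*I*√10 - 62 = -62 + 137*I*√10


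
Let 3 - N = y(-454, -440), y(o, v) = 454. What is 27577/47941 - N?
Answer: 21648968/47941 ≈ 451.58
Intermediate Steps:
N = -451 (N = 3 - 1*454 = 3 - 454 = -451)
27577/47941 - N = 27577/47941 - 1*(-451) = 27577*(1/47941) + 451 = 27577/47941 + 451 = 21648968/47941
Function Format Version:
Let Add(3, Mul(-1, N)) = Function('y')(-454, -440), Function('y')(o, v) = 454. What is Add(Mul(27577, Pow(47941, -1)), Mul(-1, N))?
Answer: Rational(21648968, 47941) ≈ 451.58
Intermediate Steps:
N = -451 (N = Add(3, Mul(-1, 454)) = Add(3, -454) = -451)
Add(Mul(27577, Pow(47941, -1)), Mul(-1, N)) = Add(Mul(27577, Pow(47941, -1)), Mul(-1, -451)) = Add(Mul(27577, Rational(1, 47941)), 451) = Add(Rational(27577, 47941), 451) = Rational(21648968, 47941)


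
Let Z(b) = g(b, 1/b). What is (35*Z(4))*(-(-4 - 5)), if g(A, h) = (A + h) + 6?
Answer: 12915/4 ≈ 3228.8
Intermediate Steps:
g(A, h) = 6 + A + h
Z(b) = 6 + b + 1/b
(35*Z(4))*(-(-4 - 5)) = (35*(6 + 4 + 1/4))*(-(-4 - 5)) = (35*(6 + 4 + ¼))*(-1*(-9)) = (35*(41/4))*9 = (1435/4)*9 = 12915/4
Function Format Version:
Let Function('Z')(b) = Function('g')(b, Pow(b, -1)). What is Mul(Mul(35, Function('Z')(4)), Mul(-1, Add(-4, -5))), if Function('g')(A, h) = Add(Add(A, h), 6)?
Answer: Rational(12915, 4) ≈ 3228.8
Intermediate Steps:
Function('g')(A, h) = Add(6, A, h)
Function('Z')(b) = Add(6, b, Pow(b, -1))
Mul(Mul(35, Function('Z')(4)), Mul(-1, Add(-4, -5))) = Mul(Mul(35, Add(6, 4, Pow(4, -1))), Mul(-1, Add(-4, -5))) = Mul(Mul(35, Add(6, 4, Rational(1, 4))), Mul(-1, -9)) = Mul(Mul(35, Rational(41, 4)), 9) = Mul(Rational(1435, 4), 9) = Rational(12915, 4)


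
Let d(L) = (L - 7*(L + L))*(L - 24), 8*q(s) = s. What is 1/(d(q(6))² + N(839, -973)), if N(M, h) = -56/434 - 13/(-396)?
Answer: 785664/40373015317 ≈ 1.9460e-5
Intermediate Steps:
q(s) = s/8
d(L) = -13*L*(-24 + L) (d(L) = (L - 14*L)*(-24 + L) = (-13*L)*(-24 + L) = -13*L*(-24 + L))
N(M, h) = -1181/12276 (N(M, h) = -56*1/434 - 13*(-1/396) = -4/31 + 13/396 = -1181/12276)
1/(d(q(6))² + N(839, -973)) = 1/((13*((⅛)*6)*(24 - 6/8))² - 1181/12276) = 1/((13*(¾)*(24 - 1*¾))² - 1181/12276) = 1/((13*(¾)*(24 - ¾))² - 1181/12276) = 1/((13*(¾)*(93/4))² - 1181/12276) = 1/((3627/16)² - 1181/12276) = 1/(13155129/256 - 1181/12276) = 1/(40373015317/785664) = 785664/40373015317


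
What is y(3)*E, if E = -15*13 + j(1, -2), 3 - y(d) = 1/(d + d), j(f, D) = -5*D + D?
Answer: -3179/6 ≈ -529.83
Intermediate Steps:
j(f, D) = -4*D
y(d) = 3 - 1/(2*d) (y(d) = 3 - 1/(d + d) = 3 - 1/(2*d))
E = -187 (E = -15*13 - 4*(-2) = -195 + 8 = -187)
y(3)*E = (3 - 1/2/3)*(-187) = (3 - 1/2*1/3)*(-187) = (3 - 1/6)*(-187) = (17/6)*(-187) = -3179/6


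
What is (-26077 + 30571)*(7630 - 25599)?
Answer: -80752686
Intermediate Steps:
(-26077 + 30571)*(7630 - 25599) = 4494*(-17969) = -80752686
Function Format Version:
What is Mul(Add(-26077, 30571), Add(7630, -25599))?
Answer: -80752686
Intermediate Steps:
Mul(Add(-26077, 30571), Add(7630, -25599)) = Mul(4494, -17969) = -80752686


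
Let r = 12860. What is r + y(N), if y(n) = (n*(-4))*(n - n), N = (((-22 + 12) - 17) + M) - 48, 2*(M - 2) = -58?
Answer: 12860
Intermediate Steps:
M = -27 (M = 2 + (1/2)*(-58) = 2 - 29 = -27)
N = -102 (N = (((-22 + 12) - 17) - 27) - 48 = ((-10 - 17) - 27) - 48 = (-27 - 27) - 48 = -54 - 48 = -102)
y(n) = 0 (y(n) = -4*n*0 = 0)
r + y(N) = 12860 + 0 = 12860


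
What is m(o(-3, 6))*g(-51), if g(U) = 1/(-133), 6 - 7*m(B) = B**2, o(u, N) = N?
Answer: 30/931 ≈ 0.032223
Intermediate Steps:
m(B) = 6/7 - B**2/7
g(U) = -1/133
m(o(-3, 6))*g(-51) = (6/7 - 1/7*6**2)*(-1/133) = (6/7 - 1/7*36)*(-1/133) = (6/7 - 36/7)*(-1/133) = -30/7*(-1/133) = 30/931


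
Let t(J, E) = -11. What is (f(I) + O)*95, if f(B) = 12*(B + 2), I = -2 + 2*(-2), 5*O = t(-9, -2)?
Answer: -4769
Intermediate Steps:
O = -11/5 (O = (⅕)*(-11) = -11/5 ≈ -2.2000)
I = -6 (I = -2 - 4 = -6)
f(B) = 24 + 12*B (f(B) = 12*(2 + B) = 24 + 12*B)
(f(I) + O)*95 = ((24 + 12*(-6)) - 11/5)*95 = ((24 - 72) - 11/5)*95 = (-48 - 11/5)*95 = -251/5*95 = -4769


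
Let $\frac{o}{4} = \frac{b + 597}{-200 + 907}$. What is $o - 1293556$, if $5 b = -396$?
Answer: $- \frac{4572710104}{3535} \approx -1.2936 \cdot 10^{6}$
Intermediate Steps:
$b = - \frac{396}{5}$ ($b = \frac{1}{5} \left(-396\right) = - \frac{396}{5} \approx -79.2$)
$o = \frac{10356}{3535}$ ($o = 4 \frac{- \frac{396}{5} + 597}{-200 + 907} = 4 \frac{2589}{5 \cdot 707} = 4 \cdot \frac{2589}{5} \cdot \frac{1}{707} = 4 \cdot \frac{2589}{3535} = \frac{10356}{3535} \approx 2.9296$)
$o - 1293556 = \frac{10356}{3535} - 1293556 = - \frac{4572710104}{3535}$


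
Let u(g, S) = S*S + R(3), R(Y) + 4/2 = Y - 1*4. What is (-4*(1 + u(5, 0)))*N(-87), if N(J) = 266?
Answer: 2128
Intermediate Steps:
R(Y) = -6 + Y (R(Y) = -2 + (Y - 1*4) = -2 + (Y - 4) = -2 + (-4 + Y) = -6 + Y)
u(g, S) = -3 + S² (u(g, S) = S*S + (-6 + 3) = S² - 3 = -3 + S²)
(-4*(1 + u(5, 0)))*N(-87) = -4*(1 + (-3 + 0²))*266 = -4*(1 + (-3 + 0))*266 = -4*(1 - 3)*266 = -4*(-2)*266 = 8*266 = 2128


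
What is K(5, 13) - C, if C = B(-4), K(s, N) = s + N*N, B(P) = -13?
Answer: 187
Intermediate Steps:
K(s, N) = s + N²
C = -13
K(5, 13) - C = (5 + 13²) - 1*(-13) = (5 + 169) + 13 = 174 + 13 = 187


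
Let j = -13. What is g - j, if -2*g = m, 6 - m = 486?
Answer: 253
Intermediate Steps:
m = -480 (m = 6 - 1*486 = 6 - 486 = -480)
g = 240 (g = -½*(-480) = 240)
g - j = 240 - 1*(-13) = 240 + 13 = 253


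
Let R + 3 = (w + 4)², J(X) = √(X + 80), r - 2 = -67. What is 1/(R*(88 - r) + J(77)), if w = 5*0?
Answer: 1989/3955964 - √157/3955964 ≈ 0.00049962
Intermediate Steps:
r = -65 (r = 2 - 67 = -65)
w = 0
J(X) = √(80 + X)
R = 13 (R = -3 + (0 + 4)² = -3 + 4² = -3 + 16 = 13)
1/(R*(88 - r) + J(77)) = 1/(13*(88 - 1*(-65)) + √(80 + 77)) = 1/(13*(88 + 65) + √157) = 1/(13*153 + √157) = 1/(1989 + √157)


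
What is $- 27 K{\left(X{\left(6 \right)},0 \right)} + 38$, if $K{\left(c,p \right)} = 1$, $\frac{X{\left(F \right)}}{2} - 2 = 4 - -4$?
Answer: $11$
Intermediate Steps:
$X{\left(F \right)} = 20$ ($X{\left(F \right)} = 4 + 2 \left(4 - -4\right) = 4 + 2 \left(4 + 4\right) = 4 + 2 \cdot 8 = 4 + 16 = 20$)
$- 27 K{\left(X{\left(6 \right)},0 \right)} + 38 = \left(-27\right) 1 + 38 = -27 + 38 = 11$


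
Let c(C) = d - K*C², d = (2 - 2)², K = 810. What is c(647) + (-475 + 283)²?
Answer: -339036426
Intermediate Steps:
d = 0 (d = 0² = 0)
c(C) = -810*C² (c(C) = 0 - 810*C² = -810*C²)
c(647) + (-475 + 283)² = -810*647² + (-475 + 283)² = -810*418609 + (-192)² = -339073290 + 36864 = -339036426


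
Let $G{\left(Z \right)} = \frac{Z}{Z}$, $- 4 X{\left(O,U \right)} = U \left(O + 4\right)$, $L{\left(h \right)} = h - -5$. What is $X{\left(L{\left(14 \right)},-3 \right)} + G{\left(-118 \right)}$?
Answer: $\frac{73}{4} \approx 18.25$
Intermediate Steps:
$L{\left(h \right)} = 5 + h$ ($L{\left(h \right)} = h + 5 = 5 + h$)
$X{\left(O,U \right)} = - \frac{U \left(4 + O\right)}{4}$ ($X{\left(O,U \right)} = - \frac{U \left(O + 4\right)}{4} = - \frac{U \left(4 + O\right)}{4}$)
$G{\left(Z \right)} = 1$
$X{\left(L{\left(14 \right)},-3 \right)} + G{\left(-118 \right)} = \left(- \frac{1}{4}\right) \left(-3\right) \left(4 + \left(5 + 14\right)\right) + 1 = \left(- \frac{1}{4}\right) \left(-3\right) \left(4 + 19\right) + 1 = \left(- \frac{1}{4}\right) \left(-3\right) 23 + 1 = \frac{69}{4} + 1 = \frac{73}{4}$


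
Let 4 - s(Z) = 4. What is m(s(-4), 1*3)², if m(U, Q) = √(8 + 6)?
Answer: 14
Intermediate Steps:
s(Z) = 0 (s(Z) = 4 - 1*4 = 4 - 4 = 0)
m(U, Q) = √14
m(s(-4), 1*3)² = (√14)² = 14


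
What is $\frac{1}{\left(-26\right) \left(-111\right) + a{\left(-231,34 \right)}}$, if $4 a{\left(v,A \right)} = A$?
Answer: $\frac{2}{5789} \approx 0.00034548$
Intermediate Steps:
$a{\left(v,A \right)} = \frac{A}{4}$
$\frac{1}{\left(-26\right) \left(-111\right) + a{\left(-231,34 \right)}} = \frac{1}{\left(-26\right) \left(-111\right) + \frac{1}{4} \cdot 34} = \frac{1}{2886 + \frac{17}{2}} = \frac{1}{\frac{5789}{2}} = \frac{2}{5789}$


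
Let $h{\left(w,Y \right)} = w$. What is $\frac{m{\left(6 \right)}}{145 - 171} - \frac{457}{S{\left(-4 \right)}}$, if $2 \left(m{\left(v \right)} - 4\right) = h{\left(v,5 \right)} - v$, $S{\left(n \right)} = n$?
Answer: $\frac{5933}{52} \approx 114.1$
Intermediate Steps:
$m{\left(v \right)} = 4$ ($m{\left(v \right)} = 4 + \frac{v - v}{2} = 4 + \frac{1}{2} \cdot 0 = 4 + 0 = 4$)
$\frac{m{\left(6 \right)}}{145 - 171} - \frac{457}{S{\left(-4 \right)}} = \frac{4}{145 - 171} - \frac{457}{-4} = \frac{4}{145 - 171} - - \frac{457}{4} = \frac{4}{-26} + \frac{457}{4} = 4 \left(- \frac{1}{26}\right) + \frac{457}{4} = - \frac{2}{13} + \frac{457}{4} = \frac{5933}{52}$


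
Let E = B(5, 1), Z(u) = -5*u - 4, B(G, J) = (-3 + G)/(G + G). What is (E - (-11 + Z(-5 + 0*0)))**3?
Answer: -117649/125 ≈ -941.19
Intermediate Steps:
B(G, J) = (-3 + G)/(2*G) (B(G, J) = (-3 + G)/((2*G)) = (-3 + G)*(1/(2*G)) = (-3 + G)/(2*G))
Z(u) = -4 - 5*u
E = 1/5 (E = (1/2)*(-3 + 5)/5 = (1/2)*(1/5)*2 = 1/5 ≈ 0.20000)
(E - (-11 + Z(-5 + 0*0)))**3 = (1/5 - (-11 + (-4 - 5*(-5 + 0*0))))**3 = (1/5 - (-11 + (-4 - 5*(-5 + 0))))**3 = (1/5 - (-11 + (-4 - 5*(-5))))**3 = (1/5 - (-11 + (-4 + 25)))**3 = (1/5 - (-11 + 21))**3 = (1/5 - 1*10)**3 = (1/5 - 10)**3 = (-49/5)**3 = -117649/125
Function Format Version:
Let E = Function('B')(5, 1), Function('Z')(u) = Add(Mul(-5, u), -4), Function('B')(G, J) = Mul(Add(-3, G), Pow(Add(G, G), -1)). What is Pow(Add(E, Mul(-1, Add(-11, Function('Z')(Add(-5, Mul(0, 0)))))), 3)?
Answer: Rational(-117649, 125) ≈ -941.19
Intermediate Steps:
Function('B')(G, J) = Mul(Rational(1, 2), Pow(G, -1), Add(-3, G)) (Function('B')(G, J) = Mul(Add(-3, G), Pow(Mul(2, G), -1)) = Mul(Add(-3, G), Mul(Rational(1, 2), Pow(G, -1))) = Mul(Rational(1, 2), Pow(G, -1), Add(-3, G)))
Function('Z')(u) = Add(-4, Mul(-5, u))
E = Rational(1, 5) (E = Mul(Rational(1, 2), Pow(5, -1), Add(-3, 5)) = Mul(Rational(1, 2), Rational(1, 5), 2) = Rational(1, 5) ≈ 0.20000)
Pow(Add(E, Mul(-1, Add(-11, Function('Z')(Add(-5, Mul(0, 0)))))), 3) = Pow(Add(Rational(1, 5), Mul(-1, Add(-11, Add(-4, Mul(-5, Add(-5, Mul(0, 0))))))), 3) = Pow(Add(Rational(1, 5), Mul(-1, Add(-11, Add(-4, Mul(-5, Add(-5, 0)))))), 3) = Pow(Add(Rational(1, 5), Mul(-1, Add(-11, Add(-4, Mul(-5, -5))))), 3) = Pow(Add(Rational(1, 5), Mul(-1, Add(-11, Add(-4, 25)))), 3) = Pow(Add(Rational(1, 5), Mul(-1, Add(-11, 21))), 3) = Pow(Add(Rational(1, 5), Mul(-1, 10)), 3) = Pow(Add(Rational(1, 5), -10), 3) = Pow(Rational(-49, 5), 3) = Rational(-117649, 125)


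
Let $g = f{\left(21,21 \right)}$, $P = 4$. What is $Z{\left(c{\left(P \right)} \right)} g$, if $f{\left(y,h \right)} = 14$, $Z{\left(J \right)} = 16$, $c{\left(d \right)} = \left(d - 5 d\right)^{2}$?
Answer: $224$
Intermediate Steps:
$c{\left(d \right)} = 16 d^{2}$ ($c{\left(d \right)} = \left(- 4 d\right)^{2} = 16 d^{2}$)
$g = 14$
$Z{\left(c{\left(P \right)} \right)} g = 16 \cdot 14 = 224$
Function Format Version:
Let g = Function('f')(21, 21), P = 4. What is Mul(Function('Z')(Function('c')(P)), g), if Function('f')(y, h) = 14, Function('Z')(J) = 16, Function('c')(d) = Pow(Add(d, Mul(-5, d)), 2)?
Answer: 224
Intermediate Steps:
Function('c')(d) = Mul(16, Pow(d, 2)) (Function('c')(d) = Pow(Mul(-4, d), 2) = Mul(16, Pow(d, 2)))
g = 14
Mul(Function('Z')(Function('c')(P)), g) = Mul(16, 14) = 224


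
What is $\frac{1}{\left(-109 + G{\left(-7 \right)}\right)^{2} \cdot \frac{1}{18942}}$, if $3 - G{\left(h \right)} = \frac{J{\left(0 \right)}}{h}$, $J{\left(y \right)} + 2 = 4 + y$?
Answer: $\frac{464079}{273800} \approx 1.695$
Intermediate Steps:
$J{\left(y \right)} = 2 + y$ ($J{\left(y \right)} = -2 + \left(4 + y\right) = 2 + y$)
$G{\left(h \right)} = 3 - \frac{2}{h}$ ($G{\left(h \right)} = 3 - \frac{2 + 0}{h} = 3 - \frac{2}{h}$)
$\frac{1}{\left(-109 + G{\left(-7 \right)}\right)^{2} \cdot \frac{1}{18942}} = \frac{1}{\left(-109 + \left(3 - \frac{2}{-7}\right)\right)^{2} \cdot \frac{1}{18942}} = \frac{1}{\left(-109 + \left(3 - - \frac{2}{7}\right)\right)^{2} \cdot \frac{1}{18942}} = \frac{1}{\left(-109 + \left(3 + \frac{2}{7}\right)\right)^{2} \cdot \frac{1}{18942}} = \frac{1}{\left(-109 + \frac{23}{7}\right)^{2} \cdot \frac{1}{18942}} = \frac{1}{\left(- \frac{740}{7}\right)^{2} \cdot \frac{1}{18942}} = \frac{1}{\frac{547600}{49} \cdot \frac{1}{18942}} = \frac{1}{\frac{273800}{464079}} = \frac{464079}{273800}$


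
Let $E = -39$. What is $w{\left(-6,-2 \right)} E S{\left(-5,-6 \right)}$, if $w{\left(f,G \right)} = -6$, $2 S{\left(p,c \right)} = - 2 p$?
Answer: $1170$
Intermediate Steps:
$S{\left(p,c \right)} = - p$ ($S{\left(p,c \right)} = \frac{\left(-2\right) p}{2} = - p$)
$w{\left(-6,-2 \right)} E S{\left(-5,-6 \right)} = \left(-6\right) \left(-39\right) \left(\left(-1\right) \left(-5\right)\right) = 234 \cdot 5 = 1170$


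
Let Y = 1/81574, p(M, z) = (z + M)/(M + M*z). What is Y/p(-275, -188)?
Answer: -51425/37768762 ≈ -0.0013616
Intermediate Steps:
p(M, z) = (M + z)/(M + M*z)
Y = 1/81574 ≈ 1.2259e-5
Y/p(-275, -188) = 1/(81574*(((-275 - 188)/((-275)*(1 - 188))))) = 1/(81574*((-1/275*(-463)/(-187)))) = 1/(81574*((-1/275*(-1/187)*(-463)))) = 1/(81574*(-463/51425)) = (1/81574)*(-51425/463) = -51425/37768762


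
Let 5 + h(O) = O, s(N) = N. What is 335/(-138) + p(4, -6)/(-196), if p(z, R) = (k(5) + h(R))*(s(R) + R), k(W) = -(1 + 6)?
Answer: -23867/6762 ≈ -3.5296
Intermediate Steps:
k(W) = -7 (k(W) = -1*7 = -7)
h(O) = -5 + O
p(z, R) = 2*R*(-12 + R) (p(z, R) = (-7 + (-5 + R))*(R + R) = (-12 + R)*(2*R) = 2*R*(-12 + R))
335/(-138) + p(4, -6)/(-196) = 335/(-138) + (2*(-6)*(-12 - 6))/(-196) = 335*(-1/138) + (2*(-6)*(-18))*(-1/196) = -335/138 + 216*(-1/196) = -335/138 - 54/49 = -23867/6762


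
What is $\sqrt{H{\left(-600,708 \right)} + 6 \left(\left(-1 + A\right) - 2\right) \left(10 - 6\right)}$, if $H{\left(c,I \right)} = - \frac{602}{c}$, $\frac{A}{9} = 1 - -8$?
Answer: $\frac{\sqrt{1685703}}{30} \approx 43.278$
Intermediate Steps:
$A = 81$ ($A = 9 \left(1 - -8\right) = 9 \left(1 + 8\right) = 9 \cdot 9 = 81$)
$\sqrt{H{\left(-600,708 \right)} + 6 \left(\left(-1 + A\right) - 2\right) \left(10 - 6\right)} = \sqrt{- \frac{602}{-600} + 6 \left(\left(-1 + 81\right) - 2\right) \left(10 - 6\right)} = \sqrt{\left(-602\right) \left(- \frac{1}{600}\right) + 6 \left(80 - 2\right) \left(10 - 6\right)} = \sqrt{\frac{301}{300} + 6 \cdot 78 \cdot 4} = \sqrt{\frac{301}{300} + 468 \cdot 4} = \sqrt{\frac{301}{300} + 1872} = \sqrt{\frac{561901}{300}} = \frac{\sqrt{1685703}}{30}$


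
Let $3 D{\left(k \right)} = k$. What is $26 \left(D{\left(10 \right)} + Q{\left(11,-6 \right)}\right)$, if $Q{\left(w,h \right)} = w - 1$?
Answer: $\frac{1040}{3} \approx 346.67$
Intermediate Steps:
$Q{\left(w,h \right)} = -1 + w$
$D{\left(k \right)} = \frac{k}{3}$
$26 \left(D{\left(10 \right)} + Q{\left(11,-6 \right)}\right) = 26 \left(\frac{1}{3} \cdot 10 + \left(-1 + 11\right)\right) = 26 \left(\frac{10}{3} + 10\right) = 26 \cdot \frac{40}{3} = \frac{1040}{3}$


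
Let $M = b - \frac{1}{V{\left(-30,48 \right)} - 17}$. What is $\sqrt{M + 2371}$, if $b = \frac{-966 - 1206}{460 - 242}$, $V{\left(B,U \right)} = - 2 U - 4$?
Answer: $\frac{\sqrt{42666450970}}{4251} \approx 48.591$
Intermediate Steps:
$V{\left(B,U \right)} = -4 - 2 U$
$b = - \frac{1086}{109}$ ($b = - \frac{2172}{218} = \left(-2172\right) \frac{1}{218} = - \frac{1086}{109} \approx -9.9633$)
$M = - \frac{126953}{12753}$ ($M = - \frac{1086}{109} - \frac{1}{\left(-4 - 96\right) - 17} = - \frac{1086}{109} - \frac{1}{-100 - 17} = - \frac{1086}{109} - \frac{1}{-117} = - \frac{1086}{109} - - \frac{1}{117} = - \frac{1086}{109} + \frac{1}{117} = - \frac{126953}{12753} \approx -9.9548$)
$\sqrt{M + 2371} = \sqrt{- \frac{126953}{12753} + 2371} = \sqrt{\frac{30110410}{12753}} = \frac{\sqrt{42666450970}}{4251}$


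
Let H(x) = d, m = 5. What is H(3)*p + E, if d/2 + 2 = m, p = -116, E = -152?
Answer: -848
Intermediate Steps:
d = 6 (d = -4 + 2*5 = -4 + 10 = 6)
H(x) = 6
H(3)*p + E = 6*(-116) - 152 = -696 - 152 = -848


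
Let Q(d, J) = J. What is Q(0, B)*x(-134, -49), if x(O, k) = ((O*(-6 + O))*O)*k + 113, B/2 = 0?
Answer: 0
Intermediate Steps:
B = 0 (B = 2*0 = 0)
x(O, k) = 113 + k*O²*(-6 + O) (x(O, k) = (O²*(-6 + O))*k + 113 = k*O²*(-6 + O) + 113 = 113 + k*O²*(-6 + O))
Q(0, B)*x(-134, -49) = 0*(113 - 49*(-134)³ - 6*(-49)*(-134)²) = 0*(113 - 49*(-2406104) - 6*(-49)*17956) = 0*(113 + 117899096 + 5279064) = 0*123178273 = 0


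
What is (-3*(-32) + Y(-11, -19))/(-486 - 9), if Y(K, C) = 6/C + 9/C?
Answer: -201/1045 ≈ -0.19234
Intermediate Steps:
Y(K, C) = 15/C
(-3*(-32) + Y(-11, -19))/(-486 - 9) = (-3*(-32) + 15/(-19))/(-486 - 9) = (-1*(-96) + 15*(-1/19))/(-495) = (96 - 15/19)*(-1/495) = (1809/19)*(-1/495) = -201/1045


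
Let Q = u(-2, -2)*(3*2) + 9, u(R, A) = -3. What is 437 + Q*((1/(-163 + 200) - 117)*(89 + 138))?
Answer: 8858273/37 ≈ 2.3941e+5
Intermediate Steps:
Q = -9 (Q = -9*2 + 9 = -3*6 + 9 = -18 + 9 = -9)
437 + Q*((1/(-163 + 200) - 117)*(89 + 138)) = 437 - 9*(1/(-163 + 200) - 117)*(89 + 138) = 437 - 9*(1/37 - 117)*227 = 437 - (-38952)*227/37 = 437 - 9*(-982456/37) = 437 + 8842104/37 = 8858273/37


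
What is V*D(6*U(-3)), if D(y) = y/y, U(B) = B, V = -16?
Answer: -16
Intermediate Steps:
D(y) = 1
V*D(6*U(-3)) = -16*1 = -16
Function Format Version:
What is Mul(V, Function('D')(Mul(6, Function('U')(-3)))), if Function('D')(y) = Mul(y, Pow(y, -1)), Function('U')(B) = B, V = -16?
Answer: -16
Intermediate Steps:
Function('D')(y) = 1
Mul(V, Function('D')(Mul(6, Function('U')(-3)))) = Mul(-16, 1) = -16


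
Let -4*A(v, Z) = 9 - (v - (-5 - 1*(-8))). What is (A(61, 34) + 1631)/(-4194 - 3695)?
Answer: -939/4508 ≈ -0.20830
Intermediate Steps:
A(v, Z) = -3 + v/4 (A(v, Z) = -(9 - (v - (-5 - 1*(-8))))/4 = -(9 - (v - (-5 + 8)))/4 = -(9 - (v - 1*3))/4 = -(9 - (v - 3))/4 = -(9 - (-3 + v))/4 = -(9 + (3 - v))/4 = -(12 - v)/4 = -3 + v/4)
(A(61, 34) + 1631)/(-4194 - 3695) = ((-3 + (1/4)*61) + 1631)/(-4194 - 3695) = ((-3 + 61/4) + 1631)/(-7889) = (49/4 + 1631)*(-1/7889) = (6573/4)*(-1/7889) = -939/4508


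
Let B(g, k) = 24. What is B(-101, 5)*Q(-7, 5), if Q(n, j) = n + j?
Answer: -48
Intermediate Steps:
Q(n, j) = j + n
B(-101, 5)*Q(-7, 5) = 24*(5 - 7) = 24*(-2) = -48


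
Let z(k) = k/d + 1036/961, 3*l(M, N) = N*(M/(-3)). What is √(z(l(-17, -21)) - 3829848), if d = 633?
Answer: I*√1474729033642337/19623 ≈ 1957.0*I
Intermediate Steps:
l(M, N) = -M*N/9 (l(M, N) = (N*(M/(-3)))/3 = (N*(M*(-⅓)))/3 = (N*(-M/3))/3 = (-M*N/3)/3 = -M*N/9)
z(k) = 1036/961 + k/633 (z(k) = k/633 + 1036/961 = 1036/961 + k/633)
√(z(l(-17, -21)) - 3829848) = √((1036/961 + (-⅑*(-17)*(-21))/633) - 3829848) = √((1036/961 + (1/633)*(-119/3)) - 3829848) = √((1036/961 - 119/1899) - 3829848) = √(1853005/1824939 - 3829848) = √(-6989237126267/1824939) = I*√1474729033642337/19623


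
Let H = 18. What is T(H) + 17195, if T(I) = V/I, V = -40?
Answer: 154735/9 ≈ 17193.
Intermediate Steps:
T(I) = -40/I
T(H) + 17195 = -40/18 + 17195 = -40*1/18 + 17195 = -20/9 + 17195 = 154735/9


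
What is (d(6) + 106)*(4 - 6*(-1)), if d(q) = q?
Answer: 1120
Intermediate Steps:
(d(6) + 106)*(4 - 6*(-1)) = (6 + 106)*(4 - 6*(-1)) = 112*(4 + 6) = 112*10 = 1120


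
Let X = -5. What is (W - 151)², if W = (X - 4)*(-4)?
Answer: 13225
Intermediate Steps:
W = 36 (W = (-5 - 4)*(-4) = -9*(-4) = 36)
(W - 151)² = (36 - 151)² = (-115)² = 13225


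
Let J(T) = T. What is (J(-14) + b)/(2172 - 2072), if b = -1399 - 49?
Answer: -731/50 ≈ -14.620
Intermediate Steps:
b = -1448
(J(-14) + b)/(2172 - 2072) = (-14 - 1448)/(2172 - 2072) = -1462/100 = -1462*1/100 = -731/50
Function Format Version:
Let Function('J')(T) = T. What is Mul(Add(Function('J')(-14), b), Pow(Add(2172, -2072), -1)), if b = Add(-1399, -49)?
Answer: Rational(-731, 50) ≈ -14.620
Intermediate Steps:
b = -1448
Mul(Add(Function('J')(-14), b), Pow(Add(2172, -2072), -1)) = Mul(Add(-14, -1448), Pow(Add(2172, -2072), -1)) = Mul(-1462, Pow(100, -1)) = Mul(-1462, Rational(1, 100)) = Rational(-731, 50)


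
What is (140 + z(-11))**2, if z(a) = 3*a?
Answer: 11449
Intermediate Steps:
(140 + z(-11))**2 = (140 + 3*(-11))**2 = (140 - 33)**2 = 107**2 = 11449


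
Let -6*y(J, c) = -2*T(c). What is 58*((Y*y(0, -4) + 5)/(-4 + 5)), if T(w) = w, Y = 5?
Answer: -290/3 ≈ -96.667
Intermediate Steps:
y(J, c) = c/3 (y(J, c) = -(-1)*c/3 = c/3)
58*((Y*y(0, -4) + 5)/(-4 + 5)) = 58*((5*((⅓)*(-4)) + 5)/(-4 + 5)) = 58*((5*(-4/3) + 5)/1) = 58*((-20/3 + 5)*1) = 58*(-5/3*1) = 58*(-5/3) = -290/3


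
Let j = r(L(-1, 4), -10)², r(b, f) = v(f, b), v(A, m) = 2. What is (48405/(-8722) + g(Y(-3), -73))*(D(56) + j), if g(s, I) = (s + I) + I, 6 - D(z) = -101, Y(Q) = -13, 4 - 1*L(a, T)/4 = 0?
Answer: -22758219/1246 ≈ -18265.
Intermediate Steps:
L(a, T) = 16 (L(a, T) = 16 - 4*0 = 16 + 0 = 16)
D(z) = 107 (D(z) = 6 - 1*(-101) = 6 + 101 = 107)
r(b, f) = 2
g(s, I) = s + 2*I (g(s, I) = (I + s) + I = s + 2*I)
j = 4 (j = 2² = 4)
(48405/(-8722) + g(Y(-3), -73))*(D(56) + j) = (48405/(-8722) + (-13 + 2*(-73)))*(107 + 4) = (48405*(-1/8722) + (-13 - 146))*111 = (-6915/1246 - 159)*111 = -205029/1246*111 = -22758219/1246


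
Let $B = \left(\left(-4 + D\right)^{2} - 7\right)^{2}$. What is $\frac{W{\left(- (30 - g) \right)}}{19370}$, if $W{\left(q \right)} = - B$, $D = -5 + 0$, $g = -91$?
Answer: $- \frac{2738}{9685} \approx -0.28271$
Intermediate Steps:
$D = -5$
$B = 5476$ ($B = \left(\left(-4 - 5\right)^{2} - 7\right)^{2} = \left(\left(-9\right)^{2} - 7\right)^{2} = \left(81 - 7\right)^{2} = 74^{2} = 5476$)
$W{\left(q \right)} = -5476$ ($W{\left(q \right)} = \left(-1\right) 5476 = -5476$)
$\frac{W{\left(- (30 - g) \right)}}{19370} = - \frac{5476}{19370} = \left(-5476\right) \frac{1}{19370} = - \frac{2738}{9685}$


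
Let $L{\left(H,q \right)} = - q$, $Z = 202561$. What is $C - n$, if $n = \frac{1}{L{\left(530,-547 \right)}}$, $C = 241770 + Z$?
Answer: $\frac{243049056}{547} \approx 4.4433 \cdot 10^{5}$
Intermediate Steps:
$C = 444331$ ($C = 241770 + 202561 = 444331$)
$n = \frac{1}{547}$ ($n = \frac{1}{\left(-1\right) \left(-547\right)} = \frac{1}{547} \approx 0.0018282$)
$C - n = 444331 - \frac{1}{547} = \frac{243049056}{547}$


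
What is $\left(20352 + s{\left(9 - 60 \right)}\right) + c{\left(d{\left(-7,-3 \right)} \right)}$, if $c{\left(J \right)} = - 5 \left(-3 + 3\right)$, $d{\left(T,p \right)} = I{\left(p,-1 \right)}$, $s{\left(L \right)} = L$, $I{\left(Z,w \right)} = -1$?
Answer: $20301$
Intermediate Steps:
$d{\left(T,p \right)} = -1$
$c{\left(J \right)} = 0$ ($c{\left(J \right)} = \left(-5\right) 0 = 0$)
$\left(20352 + s{\left(9 - 60 \right)}\right) + c{\left(d{\left(-7,-3 \right)} \right)} = \left(20352 + \left(9 - 60\right)\right) + 0 = \left(20352 - 51\right) + 0 = 20301 + 0 = 20301$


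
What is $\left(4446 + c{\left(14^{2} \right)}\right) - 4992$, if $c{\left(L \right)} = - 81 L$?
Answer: $-16422$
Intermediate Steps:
$\left(4446 + c{\left(14^{2} \right)}\right) - 4992 = \left(4446 - 81 \cdot 14^{2}\right) - 4992 = \left(4446 - 15876\right) - 4992 = -11430 - 4992 = -16422$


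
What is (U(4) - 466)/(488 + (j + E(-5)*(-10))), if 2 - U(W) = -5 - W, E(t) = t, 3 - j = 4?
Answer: -455/537 ≈ -0.84730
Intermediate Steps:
j = -1 (j = 3 - 1*4 = 3 - 4 = -1)
U(W) = 7 + W (U(W) = 2 - (-5 - W) = 2 + (5 + W) = 7 + W)
(U(4) - 466)/(488 + (j + E(-5)*(-10))) = ((7 + 4) - 466)/(488 + (-1 - 5*(-10))) = (11 - 466)/(488 + (-1 + 50)) = -455/(488 + 49) = -455/537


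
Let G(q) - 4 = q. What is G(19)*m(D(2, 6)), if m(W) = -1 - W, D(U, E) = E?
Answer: -161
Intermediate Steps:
G(q) = 4 + q
G(19)*m(D(2, 6)) = (4 + 19)*(-1 - 1*6) = 23*(-1 - 6) = 23*(-7) = -161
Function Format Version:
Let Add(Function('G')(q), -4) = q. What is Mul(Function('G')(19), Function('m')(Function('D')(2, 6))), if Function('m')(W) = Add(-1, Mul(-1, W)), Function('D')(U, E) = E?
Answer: -161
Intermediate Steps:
Function('G')(q) = Add(4, q)
Mul(Function('G')(19), Function('m')(Function('D')(2, 6))) = Mul(Add(4, 19), Add(-1, Mul(-1, 6))) = Mul(23, Add(-1, -6)) = Mul(23, -7) = -161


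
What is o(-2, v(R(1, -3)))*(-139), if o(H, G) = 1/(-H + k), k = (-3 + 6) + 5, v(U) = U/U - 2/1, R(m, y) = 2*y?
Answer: -139/10 ≈ -13.900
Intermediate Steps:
v(U) = -1 (v(U) = 1 - 2*1 = 1 - 2 = -1)
k = 8 (k = 3 + 5 = 8)
o(H, G) = 1/(8 - H) (o(H, G) = 1/(-H + 8) = 1/(8 - H))
o(-2, v(R(1, -3)))*(-139) = -1/(-8 - 2)*(-139) = -1/(-10)*(-139) = -1*(-⅒)*(-139) = (⅒)*(-139) = -139/10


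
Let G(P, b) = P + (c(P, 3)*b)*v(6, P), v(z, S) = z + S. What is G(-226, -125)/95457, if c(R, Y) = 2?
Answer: 18258/31819 ≈ 0.57381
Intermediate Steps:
v(z, S) = S + z
G(P, b) = P + 2*b*(6 + P) (G(P, b) = P + (2*b)*(P + 6) = P + (2*b)*(6 + P) = P + 2*b*(6 + P))
G(-226, -125)/95457 = (-226 + 2*(-125)*(6 - 226))/95457 = (-226 + 2*(-125)*(-220))*(1/95457) = (-226 + 55000)*(1/95457) = 54774*(1/95457) = 18258/31819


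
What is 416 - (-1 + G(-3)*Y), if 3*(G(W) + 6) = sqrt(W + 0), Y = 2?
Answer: 429 - 2*I*sqrt(3)/3 ≈ 429.0 - 1.1547*I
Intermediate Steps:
G(W) = -6 + sqrt(W)/3 (G(W) = -6 + sqrt(W + 0)/3 = -6 + sqrt(W)/3)
416 - (-1 + G(-3)*Y) = 416 - (-1 + (-6 + sqrt(-3)/3)*2) = 416 - (-1 + (-6 + (I*sqrt(3))/3)*2) = 416 - (-1 + (-6 + I*sqrt(3)/3)*2) = 416 - (-1 + (-12 + 2*I*sqrt(3)/3)) = 416 - (-13 + 2*I*sqrt(3)/3) = 416 + (13 - 2*I*sqrt(3)/3) = 429 - 2*I*sqrt(3)/3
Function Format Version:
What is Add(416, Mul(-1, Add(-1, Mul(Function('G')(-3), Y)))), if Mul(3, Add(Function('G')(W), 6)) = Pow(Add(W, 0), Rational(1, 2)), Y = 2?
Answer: Add(429, Mul(Rational(-2, 3), I, Pow(3, Rational(1, 2)))) ≈ Add(429.00, Mul(-1.1547, I))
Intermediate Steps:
Function('G')(W) = Add(-6, Mul(Rational(1, 3), Pow(W, Rational(1, 2)))) (Function('G')(W) = Add(-6, Mul(Rational(1, 3), Pow(Add(W, 0), Rational(1, 2)))) = Add(-6, Mul(Rational(1, 3), Pow(W, Rational(1, 2)))))
Add(416, Mul(-1, Add(-1, Mul(Function('G')(-3), Y)))) = Add(416, Mul(-1, Add(-1, Mul(Add(-6, Mul(Rational(1, 3), Pow(-3, Rational(1, 2)))), 2)))) = Add(416, Mul(-1, Add(-1, Mul(Add(-6, Mul(Rational(1, 3), Mul(I, Pow(3, Rational(1, 2))))), 2)))) = Add(416, Mul(-1, Add(-1, Mul(Add(-6, Mul(Rational(1, 3), I, Pow(3, Rational(1, 2)))), 2)))) = Add(416, Mul(-1, Add(-1, Add(-12, Mul(Rational(2, 3), I, Pow(3, Rational(1, 2))))))) = Add(416, Mul(-1, Add(-13, Mul(Rational(2, 3), I, Pow(3, Rational(1, 2)))))) = Add(416, Add(13, Mul(Rational(-2, 3), I, Pow(3, Rational(1, 2))))) = Add(429, Mul(Rational(-2, 3), I, Pow(3, Rational(1, 2))))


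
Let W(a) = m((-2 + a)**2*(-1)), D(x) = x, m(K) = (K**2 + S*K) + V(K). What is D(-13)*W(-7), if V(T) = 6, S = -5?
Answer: -90636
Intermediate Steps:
m(K) = 6 + K**2 - 5*K (m(K) = (K**2 - 5*K) + 6 = 6 + K**2 - 5*K)
W(a) = 6 + (-2 + a)**4 + 5*(-2 + a)**2 (W(a) = 6 + ((-2 + a)**2*(-1))**2 - 5*(-2 + a)**2*(-1) = 6 + (-(-2 + a)**2)**2 - (-5)*(-2 + a)**2 = 6 + (-2 + a)**4 + 5*(-2 + a)**2)
D(-13)*W(-7) = -13*(6 + (-2 - 7)**4 + 5*(-2 - 7)**2) = -13*(6 + (-9)**4 + 5*(-9)**2) = -13*(6 + 6561 + 5*81) = -13*(6 + 6561 + 405) = -13*6972 = -90636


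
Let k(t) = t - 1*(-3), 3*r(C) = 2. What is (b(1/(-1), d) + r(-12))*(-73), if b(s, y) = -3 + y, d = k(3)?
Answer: -803/3 ≈ -267.67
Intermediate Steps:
r(C) = 2/3 (r(C) = (1/3)*2 = 2/3)
k(t) = 3 + t (k(t) = t + 3 = 3 + t)
d = 6 (d = 3 + 3 = 6)
(b(1/(-1), d) + r(-12))*(-73) = ((-3 + 6) + 2/3)*(-73) = (3 + 2/3)*(-73) = (11/3)*(-73) = -803/3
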